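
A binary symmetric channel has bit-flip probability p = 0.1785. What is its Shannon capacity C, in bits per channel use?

For BSC with error probability p:
C = 1 - H(p) where H(p) is binary entropy
H(0.1785) = -0.1785 × log₂(0.1785) - 0.8215 × log₂(0.8215)
H(p) = 0.6768
C = 1 - 0.6768 = 0.3232 bits/use


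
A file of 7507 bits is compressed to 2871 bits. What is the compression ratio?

Compression ratio = Original / Compressed
= 7507 / 2871 = 2.61:1


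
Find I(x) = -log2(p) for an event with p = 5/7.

Information content I(x) = -log₂(p(x))
I = -log₂(5/7) = -log₂(0.7143)
I = 0.4854 bits


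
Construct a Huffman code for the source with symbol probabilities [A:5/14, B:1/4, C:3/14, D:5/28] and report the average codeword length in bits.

Huffman tree construction:
Combine smallest probabilities repeatedly
Resulting codes:
  A: 11 (length 2)
  B: 10 (length 2)
  C: 01 (length 2)
  D: 00 (length 2)
Average length = Σ p(s) × length(s) = 2.0000 bits


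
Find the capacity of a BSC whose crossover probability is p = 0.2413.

For BSC with error probability p:
C = 1 - H(p) where H(p) is binary entropy
H(0.2413) = -0.2413 × log₂(0.2413) - 0.7587 × log₂(0.7587)
H(p) = 0.7972
C = 1 - 0.7972 = 0.2028 bits/use


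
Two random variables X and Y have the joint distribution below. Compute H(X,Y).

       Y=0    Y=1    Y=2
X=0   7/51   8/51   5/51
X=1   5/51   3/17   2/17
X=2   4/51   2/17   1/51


H(X,Y) = -Σ p(x,y) log₂ p(x,y)
  p(0,0)=7/51: -0.1373 × log₂(0.1373) = 0.3932
  p(0,1)=8/51: -0.1569 × log₂(0.1569) = 0.4192
  p(0,2)=5/51: -0.0980 × log₂(0.0980) = 0.3285
  p(1,0)=5/51: -0.0980 × log₂(0.0980) = 0.3285
  p(1,1)=3/17: -0.1765 × log₂(0.1765) = 0.4416
  p(1,2)=2/17: -0.1176 × log₂(0.1176) = 0.3632
  p(2,0)=4/51: -0.0784 × log₂(0.0784) = 0.2880
  p(2,1)=2/17: -0.1176 × log₂(0.1176) = 0.3632
  p(2,2)=1/51: -0.0196 × log₂(0.0196) = 0.1112
H(X,Y) = 3.0367 bits


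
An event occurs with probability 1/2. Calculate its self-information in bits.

Information content I(x) = -log₂(p(x))
I = -log₂(1/2) = -log₂(0.5000)
I = 1.0000 bits


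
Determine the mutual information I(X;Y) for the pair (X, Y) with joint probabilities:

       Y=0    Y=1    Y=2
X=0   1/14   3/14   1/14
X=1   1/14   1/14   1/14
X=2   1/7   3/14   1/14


H(X) = 1.5306, H(Y) = 1.4926, H(X,Y) = 2.9852
I(X;Y) = H(X) + H(Y) - H(X,Y) = 0.0380 bits


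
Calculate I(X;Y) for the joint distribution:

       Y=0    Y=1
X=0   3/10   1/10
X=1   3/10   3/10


H(X) = 0.9710, H(Y) = 0.9710, H(X,Y) = 1.8955
I(X;Y) = H(X) + H(Y) - H(X,Y) = 0.0464 bits


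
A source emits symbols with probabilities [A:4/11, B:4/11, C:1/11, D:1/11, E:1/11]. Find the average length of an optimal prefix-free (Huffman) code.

Huffman tree construction:
Combine smallest probabilities repeatedly
Resulting codes:
  A: 11 (length 2)
  B: 0 (length 1)
  C: 1010 (length 4)
  D: 1011 (length 4)
  E: 100 (length 3)
Average length = Σ p(s) × length(s) = 2.0909 bits


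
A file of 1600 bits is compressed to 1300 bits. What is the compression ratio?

Compression ratio = Original / Compressed
= 1600 / 1300 = 1.23:1


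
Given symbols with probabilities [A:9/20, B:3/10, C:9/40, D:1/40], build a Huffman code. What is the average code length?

Huffman tree construction:
Combine smallest probabilities repeatedly
Resulting codes:
  A: 0 (length 1)
  B: 11 (length 2)
  C: 101 (length 3)
  D: 100 (length 3)
Average length = Σ p(s) × length(s) = 1.8000 bits


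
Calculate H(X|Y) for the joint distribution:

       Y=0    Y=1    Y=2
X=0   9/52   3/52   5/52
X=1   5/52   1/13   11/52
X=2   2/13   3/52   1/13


H(X|Y) = Σ_y p(y) H(X|Y=y)
  p(Y=0) = 11/26, H(X|Y=0) = 1.5440
  p(Y=1) = 5/26, H(X|Y=1) = 1.5710
  p(Y=2) = 5/13, H(X|Y=2) = 1.4388
H(X|Y) = 0.4231×1.5440 + 0.1923×1.5710 + 0.3846×1.4388 = 1.5087 bits


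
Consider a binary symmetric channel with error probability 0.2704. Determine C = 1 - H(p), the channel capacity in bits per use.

For BSC with error probability p:
C = 1 - H(p) where H(p) is binary entropy
H(0.2704) = -0.2704 × log₂(0.2704) - 0.7296 × log₂(0.7296)
H(p) = 0.8420
C = 1 - 0.8420 = 0.1580 bits/use


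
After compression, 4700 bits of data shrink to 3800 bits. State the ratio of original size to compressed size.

Compression ratio = Original / Compressed
= 4700 / 3800 = 1.24:1


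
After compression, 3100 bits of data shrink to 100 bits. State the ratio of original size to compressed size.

Compression ratio = Original / Compressed
= 3100 / 100 = 31.00:1


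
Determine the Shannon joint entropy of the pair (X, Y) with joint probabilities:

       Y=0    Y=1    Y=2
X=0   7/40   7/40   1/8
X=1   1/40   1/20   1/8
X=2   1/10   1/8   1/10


H(X,Y) = -Σ p(x,y) log₂ p(x,y)
  p(0,0)=7/40: -0.1750 × log₂(0.1750) = 0.4401
  p(0,1)=7/40: -0.1750 × log₂(0.1750) = 0.4401
  p(0,2)=1/8: -0.1250 × log₂(0.1250) = 0.3750
  p(1,0)=1/40: -0.0250 × log₂(0.0250) = 0.1330
  p(1,1)=1/20: -0.0500 × log₂(0.0500) = 0.2161
  p(1,2)=1/8: -0.1250 × log₂(0.1250) = 0.3750
  p(2,0)=1/10: -0.1000 × log₂(0.1000) = 0.3322
  p(2,1)=1/8: -0.1250 × log₂(0.1250) = 0.3750
  p(2,2)=1/10: -0.1000 × log₂(0.1000) = 0.3322
H(X,Y) = 3.0186 bits


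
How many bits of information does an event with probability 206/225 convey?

Information content I(x) = -log₂(p(x))
I = -log₂(206/225) = -log₂(0.9156)
I = 0.1273 bits


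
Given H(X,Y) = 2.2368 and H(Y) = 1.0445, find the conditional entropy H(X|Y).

Chain rule: H(X,Y) = H(X|Y) + H(Y)
H(X|Y) = H(X,Y) - H(Y) = 2.2368 - 1.0445 = 1.1923 bits


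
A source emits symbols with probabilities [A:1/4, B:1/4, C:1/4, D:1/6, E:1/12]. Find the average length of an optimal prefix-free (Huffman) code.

Huffman tree construction:
Combine smallest probabilities repeatedly
Resulting codes:
  A: 00 (length 2)
  B: 01 (length 2)
  C: 10 (length 2)
  D: 111 (length 3)
  E: 110 (length 3)
Average length = Σ p(s) × length(s) = 2.2500 bits


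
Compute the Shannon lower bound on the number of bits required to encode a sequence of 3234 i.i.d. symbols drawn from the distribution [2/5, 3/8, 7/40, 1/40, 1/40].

Entropy H = 1.7656 bits/symbol
Minimum bits = H × n = 1.7656 × 3234
= 5709.81 bits


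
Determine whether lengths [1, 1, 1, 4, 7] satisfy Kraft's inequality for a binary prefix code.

Kraft inequality: Σ 2^(-l_i) ≤ 1 for prefix-free code
Calculating: 2^(-1) + 2^(-1) + 2^(-1) + 2^(-4) + 2^(-7)
= 0.5 + 0.5 + 0.5 + 0.0625 + 0.0078125
= 1.5703
Since 1.5703 > 1, prefix-free code does not exist


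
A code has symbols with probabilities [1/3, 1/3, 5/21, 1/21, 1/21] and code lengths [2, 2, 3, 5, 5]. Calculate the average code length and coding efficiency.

Average length L = Σ p_i × l_i = 2.5238 bits
Entropy H = 1.9679 bits
Efficiency η = H/L × 100% = 77.97%


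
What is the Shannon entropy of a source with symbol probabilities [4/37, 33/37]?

H(X) = -Σ p(x) log₂ p(x)
  -4/37 × log₂(4/37) = 0.3470
  -33/37 × log₂(33/37) = 0.1472
H(X) = 0.4942 bits


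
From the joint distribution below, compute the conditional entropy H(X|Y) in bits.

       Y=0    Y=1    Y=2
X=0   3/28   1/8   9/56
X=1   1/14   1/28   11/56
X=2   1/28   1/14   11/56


H(X|Y) = Σ_y p(y) H(X|Y=y)
  p(Y=0) = 3/14, H(X|Y=0) = 1.4591
  p(Y=1) = 13/56, H(X|Y=1) = 1.4196
  p(Y=2) = 31/56, H(X|Y=2) = 1.5788
H(X|Y) = 0.2143×1.4591 + 0.2321×1.4196 + 0.5536×1.5788 = 1.5162 bits


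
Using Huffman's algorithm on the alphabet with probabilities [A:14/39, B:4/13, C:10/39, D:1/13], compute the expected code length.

Huffman tree construction:
Combine smallest probabilities repeatedly
Resulting codes:
  A: 0 (length 1)
  B: 10 (length 2)
  C: 111 (length 3)
  D: 110 (length 3)
Average length = Σ p(s) × length(s) = 1.9744 bits


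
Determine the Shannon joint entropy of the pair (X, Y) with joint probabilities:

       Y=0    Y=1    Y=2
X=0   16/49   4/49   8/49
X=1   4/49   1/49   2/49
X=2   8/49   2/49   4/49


H(X,Y) = -Σ p(x,y) log₂ p(x,y)
  p(0,0)=16/49: -0.3265 × log₂(0.3265) = 0.5273
  p(0,1)=4/49: -0.0816 × log₂(0.0816) = 0.2951
  p(0,2)=8/49: -0.1633 × log₂(0.1633) = 0.4269
  p(1,0)=4/49: -0.0816 × log₂(0.0816) = 0.2951
  p(1,1)=1/49: -0.0204 × log₂(0.0204) = 0.1146
  p(1,2)=2/49: -0.0408 × log₂(0.0408) = 0.1884
  p(2,0)=8/49: -0.1633 × log₂(0.1633) = 0.4269
  p(2,1)=2/49: -0.0408 × log₂(0.0408) = 0.1884
  p(2,2)=4/49: -0.0816 × log₂(0.0816) = 0.2951
H(X,Y) = 2.7576 bits


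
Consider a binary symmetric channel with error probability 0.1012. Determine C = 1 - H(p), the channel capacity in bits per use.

For BSC with error probability p:
C = 1 - H(p) where H(p) is binary entropy
H(0.1012) = -0.1012 × log₂(0.1012) - 0.8988 × log₂(0.8988)
H(p) = 0.4728
C = 1 - 0.4728 = 0.5272 bits/use


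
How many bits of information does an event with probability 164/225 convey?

Information content I(x) = -log₂(p(x))
I = -log₂(164/225) = -log₂(0.7289)
I = 0.4562 bits


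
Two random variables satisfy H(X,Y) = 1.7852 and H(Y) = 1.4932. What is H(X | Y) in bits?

Chain rule: H(X,Y) = H(X|Y) + H(Y)
H(X|Y) = H(X,Y) - H(Y) = 1.7852 - 1.4932 = 0.292 bits


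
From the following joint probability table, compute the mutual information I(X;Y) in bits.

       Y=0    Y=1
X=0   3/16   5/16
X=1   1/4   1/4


H(X) = 1.0000, H(Y) = 0.9887, H(X,Y) = 1.9772
I(X;Y) = H(X) + H(Y) - H(X,Y) = 0.0115 bits


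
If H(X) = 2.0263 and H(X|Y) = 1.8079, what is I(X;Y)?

I(X;Y) = H(X) - H(X|Y)
I(X;Y) = 2.0263 - 1.8079 = 0.2184 bits


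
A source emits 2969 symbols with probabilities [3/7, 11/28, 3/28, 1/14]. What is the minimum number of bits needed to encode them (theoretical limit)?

Entropy H = 1.6706 bits/symbol
Minimum bits = H × n = 1.6706 × 2969
= 4960.11 bits


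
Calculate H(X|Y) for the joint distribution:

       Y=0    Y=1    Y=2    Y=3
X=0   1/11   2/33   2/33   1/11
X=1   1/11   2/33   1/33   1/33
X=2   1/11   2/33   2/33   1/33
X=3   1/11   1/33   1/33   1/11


H(X|Y) = Σ_y p(y) H(X|Y=y)
  p(Y=0) = 4/11, H(X|Y=0) = 2.0000
  p(Y=1) = 7/33, H(X|Y=1) = 1.9502
  p(Y=2) = 2/11, H(X|Y=2) = 1.9183
  p(Y=3) = 8/33, H(X|Y=3) = 1.8113
H(X|Y) = 0.3636×2.0000 + 0.2121×1.9502 + 0.1818×1.9183 + 0.2424×1.8113 = 1.9288 bits


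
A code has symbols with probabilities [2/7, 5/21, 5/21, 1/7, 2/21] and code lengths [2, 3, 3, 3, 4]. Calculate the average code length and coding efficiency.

Average length L = Σ p_i × l_i = 2.8095 bits
Entropy H = 2.2264 bits
Efficiency η = H/L × 100% = 79.25%


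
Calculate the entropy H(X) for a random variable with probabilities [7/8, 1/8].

H(X) = -Σ p(x) log₂ p(x)
  -7/8 × log₂(7/8) = 0.1686
  -1/8 × log₂(1/8) = 0.3750
H(X) = 0.5436 bits


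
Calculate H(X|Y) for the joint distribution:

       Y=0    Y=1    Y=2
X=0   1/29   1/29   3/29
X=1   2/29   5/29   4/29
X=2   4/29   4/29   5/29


H(X|Y) = Σ_y p(y) H(X|Y=y)
  p(Y=0) = 7/29, H(X|Y=0) = 1.3788
  p(Y=1) = 10/29, H(X|Y=1) = 1.3610
  p(Y=2) = 12/29, H(X|Y=2) = 1.5546
H(X|Y) = 0.2414×1.3788 + 0.3448×1.3610 + 0.4138×1.5546 = 1.4454 bits


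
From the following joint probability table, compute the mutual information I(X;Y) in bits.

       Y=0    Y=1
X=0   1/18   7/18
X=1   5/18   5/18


H(X) = 0.9911, H(Y) = 0.9183, H(X,Y) = 1.7882
I(X;Y) = H(X) + H(Y) - H(X,Y) = 0.1212 bits


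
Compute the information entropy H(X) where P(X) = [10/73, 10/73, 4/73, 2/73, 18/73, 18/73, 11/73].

H(X) = -Σ p(x) log₂ p(x)
  -10/73 × log₂(10/73) = 0.3929
  -10/73 × log₂(10/73) = 0.3929
  -4/73 × log₂(4/73) = 0.2296
  -2/73 × log₂(2/73) = 0.1422
  -18/73 × log₂(18/73) = 0.4981
  -18/73 × log₂(18/73) = 0.4981
  -11/73 × log₂(11/73) = 0.4114
H(X) = 2.5650 bits


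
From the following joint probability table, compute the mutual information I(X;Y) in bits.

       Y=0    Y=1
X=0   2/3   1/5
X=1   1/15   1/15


H(X) = 0.5665, H(Y) = 0.8366, H(X,Y) = 1.3753
I(X;Y) = H(X) + H(Y) - H(X,Y) = 0.0279 bits


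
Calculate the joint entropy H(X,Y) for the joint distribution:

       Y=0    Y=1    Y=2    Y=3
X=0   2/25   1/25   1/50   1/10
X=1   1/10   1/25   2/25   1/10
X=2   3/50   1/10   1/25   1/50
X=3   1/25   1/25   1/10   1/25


H(X,Y) = -Σ p(x,y) log₂ p(x,y)
  p(0,0)=2/25: -0.0800 × log₂(0.0800) = 0.2915
  p(0,1)=1/25: -0.0400 × log₂(0.0400) = 0.1858
  p(0,2)=1/50: -0.0200 × log₂(0.0200) = 0.1129
  p(0,3)=1/10: -0.1000 × log₂(0.1000) = 0.3322
  p(1,0)=1/10: -0.1000 × log₂(0.1000) = 0.3322
  p(1,1)=1/25: -0.0400 × log₂(0.0400) = 0.1858
  p(1,2)=2/25: -0.0800 × log₂(0.0800) = 0.2915
  p(1,3)=1/10: -0.1000 × log₂(0.1000) = 0.3322
  p(2,0)=3/50: -0.0600 × log₂(0.0600) = 0.2435
  p(2,1)=1/10: -0.1000 × log₂(0.1000) = 0.3322
  p(2,2)=1/25: -0.0400 × log₂(0.0400) = 0.1858
  p(2,3)=1/50: -0.0200 × log₂(0.0200) = 0.1129
  p(3,0)=1/25: -0.0400 × log₂(0.0400) = 0.1858
  p(3,1)=1/25: -0.0400 × log₂(0.0400) = 0.1858
  p(3,2)=1/10: -0.1000 × log₂(0.1000) = 0.3322
  p(3,3)=1/25: -0.0400 × log₂(0.0400) = 0.1858
H(X,Y) = 3.8278 bits


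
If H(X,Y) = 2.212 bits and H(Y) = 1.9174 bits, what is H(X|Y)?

Chain rule: H(X,Y) = H(X|Y) + H(Y)
H(X|Y) = H(X,Y) - H(Y) = 2.212 - 1.9174 = 0.2946 bits


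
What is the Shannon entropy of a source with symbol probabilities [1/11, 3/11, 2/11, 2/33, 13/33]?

H(X) = -Σ p(x) log₂ p(x)
  -1/11 × log₂(1/11) = 0.3145
  -3/11 × log₂(3/11) = 0.5112
  -2/11 × log₂(2/11) = 0.4472
  -2/33 × log₂(2/33) = 0.2451
  -13/33 × log₂(13/33) = 0.5294
H(X) = 2.0474 bits


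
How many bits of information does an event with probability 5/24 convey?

Information content I(x) = -log₂(p(x))
I = -log₂(5/24) = -log₂(0.2083)
I = 2.2630 bits


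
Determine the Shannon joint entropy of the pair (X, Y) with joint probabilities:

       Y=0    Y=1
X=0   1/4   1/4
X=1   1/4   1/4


H(X,Y) = -Σ p(x,y) log₂ p(x,y)
  p(0,0)=1/4: -0.2500 × log₂(0.2500) = 0.5000
  p(0,1)=1/4: -0.2500 × log₂(0.2500) = 0.5000
  p(1,0)=1/4: -0.2500 × log₂(0.2500) = 0.5000
  p(1,1)=1/4: -0.2500 × log₂(0.2500) = 0.5000
H(X,Y) = 2.0000 bits


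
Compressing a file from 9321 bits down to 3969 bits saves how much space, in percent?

Space savings = (1 - Compressed/Original) × 100%
= (1 - 3969/9321) × 100%
= 57.42%


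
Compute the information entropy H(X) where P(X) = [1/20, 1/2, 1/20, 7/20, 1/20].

H(X) = -Σ p(x) log₂ p(x)
  -1/20 × log₂(1/20) = 0.2161
  -1/2 × log₂(1/2) = 0.5000
  -1/20 × log₂(1/20) = 0.2161
  -7/20 × log₂(7/20) = 0.5301
  -1/20 × log₂(1/20) = 0.2161
H(X) = 1.6784 bits


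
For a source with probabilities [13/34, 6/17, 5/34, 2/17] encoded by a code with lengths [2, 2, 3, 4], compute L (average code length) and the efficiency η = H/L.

Average length L = Σ p_i × l_i = 2.3824 bits
Entropy H = 1.8306 bits
Efficiency η = H/L × 100% = 76.84%


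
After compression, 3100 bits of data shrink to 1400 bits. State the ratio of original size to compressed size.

Compression ratio = Original / Compressed
= 3100 / 1400 = 2.21:1


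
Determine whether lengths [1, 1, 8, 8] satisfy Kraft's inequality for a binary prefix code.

Kraft inequality: Σ 2^(-l_i) ≤ 1 for prefix-free code
Calculating: 2^(-1) + 2^(-1) + 2^(-8) + 2^(-8)
= 0.5 + 0.5 + 0.00390625 + 0.00390625
= 1.0078
Since 1.0078 > 1, prefix-free code does not exist


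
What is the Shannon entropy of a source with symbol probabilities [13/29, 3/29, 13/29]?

H(X) = -Σ p(x) log₂ p(x)
  -13/29 × log₂(13/29) = 0.5189
  -3/29 × log₂(3/29) = 0.3386
  -13/29 × log₂(13/29) = 0.5189
H(X) = 1.3764 bits


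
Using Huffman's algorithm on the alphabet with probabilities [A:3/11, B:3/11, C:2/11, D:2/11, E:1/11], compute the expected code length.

Huffman tree construction:
Combine smallest probabilities repeatedly
Resulting codes:
  A: 01 (length 2)
  B: 10 (length 2)
  C: 111 (length 3)
  D: 00 (length 2)
  E: 110 (length 3)
Average length = Σ p(s) × length(s) = 2.2727 bits


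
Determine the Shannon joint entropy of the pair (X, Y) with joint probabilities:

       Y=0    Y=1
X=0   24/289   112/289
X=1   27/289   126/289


H(X,Y) = -Σ p(x,y) log₂ p(x,y)
  p(0,0)=24/289: -0.0830 × log₂(0.0830) = 0.2981
  p(0,1)=112/289: -0.3875 × log₂(0.3875) = 0.5300
  p(1,0)=27/289: -0.0934 × log₂(0.0934) = 0.3195
  p(1,1)=126/289: -0.4360 × log₂(0.4360) = 0.5222
H(X,Y) = 1.6698 bits


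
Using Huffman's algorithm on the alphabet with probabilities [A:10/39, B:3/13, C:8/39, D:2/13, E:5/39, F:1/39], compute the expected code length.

Huffman tree construction:
Combine smallest probabilities repeatedly
Resulting codes:
  A: 10 (length 2)
  B: 01 (length 2)
  C: 00 (length 2)
  D: 110 (length 3)
  E: 1111 (length 4)
  F: 1110 (length 4)
Average length = Σ p(s) × length(s) = 2.4615 bits


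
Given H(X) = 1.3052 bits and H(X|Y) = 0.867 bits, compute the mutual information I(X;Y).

I(X;Y) = H(X) - H(X|Y)
I(X;Y) = 1.3052 - 0.867 = 0.4382 bits


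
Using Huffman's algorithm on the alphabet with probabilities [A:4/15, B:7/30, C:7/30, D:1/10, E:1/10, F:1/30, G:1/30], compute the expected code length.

Huffman tree construction:
Combine smallest probabilities repeatedly
Resulting codes:
  A: 10 (length 2)
  B: 00 (length 2)
  C: 01 (length 2)
  D: 1111 (length 4)
  E: 110 (length 3)
  F: 11100 (length 5)
  G: 11101 (length 5)
Average length = Σ p(s) × length(s) = 2.5000 bits


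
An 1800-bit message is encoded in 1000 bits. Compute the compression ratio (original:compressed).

Compression ratio = Original / Compressed
= 1800 / 1000 = 1.80:1


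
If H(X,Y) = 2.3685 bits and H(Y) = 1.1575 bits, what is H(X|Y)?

Chain rule: H(X,Y) = H(X|Y) + H(Y)
H(X|Y) = H(X,Y) - H(Y) = 2.3685 - 1.1575 = 1.211 bits


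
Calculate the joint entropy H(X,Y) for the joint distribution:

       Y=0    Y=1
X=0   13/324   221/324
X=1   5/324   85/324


H(X,Y) = -Σ p(x,y) log₂ p(x,y)
  p(0,0)=13/324: -0.0401 × log₂(0.0401) = 0.1861
  p(0,1)=221/324: -0.6821 × log₂(0.6821) = 0.3765
  p(1,0)=5/324: -0.0154 × log₂(0.0154) = 0.0929
  p(1,1)=85/324: -0.2623 × log₂(0.2623) = 0.5064
H(X,Y) = 1.1619 bits


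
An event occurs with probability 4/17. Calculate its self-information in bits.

Information content I(x) = -log₂(p(x))
I = -log₂(4/17) = -log₂(0.2353)
I = 2.0875 bits


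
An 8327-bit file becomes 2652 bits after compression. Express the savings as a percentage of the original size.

Space savings = (1 - Compressed/Original) × 100%
= (1 - 2652/8327) × 100%
= 68.15%


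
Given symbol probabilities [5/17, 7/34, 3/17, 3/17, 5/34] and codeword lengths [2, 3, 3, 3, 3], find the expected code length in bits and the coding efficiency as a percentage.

Average length L = Σ p_i × l_i = 2.7059 bits
Entropy H = 2.2786 bits
Efficiency η = H/L × 100% = 84.21%


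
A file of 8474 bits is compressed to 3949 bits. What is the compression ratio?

Compression ratio = Original / Compressed
= 8474 / 3949 = 2.15:1


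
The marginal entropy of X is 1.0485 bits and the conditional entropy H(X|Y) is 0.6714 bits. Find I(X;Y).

I(X;Y) = H(X) - H(X|Y)
I(X;Y) = 1.0485 - 0.6714 = 0.3771 bits


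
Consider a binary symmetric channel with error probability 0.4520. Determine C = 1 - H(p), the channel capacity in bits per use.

For BSC with error probability p:
C = 1 - H(p) where H(p) is binary entropy
H(0.4520) = -0.4520 × log₂(0.4520) - 0.5480 × log₂(0.5480)
H(p) = 0.9933
C = 1 - 0.9933 = 0.0067 bits/use


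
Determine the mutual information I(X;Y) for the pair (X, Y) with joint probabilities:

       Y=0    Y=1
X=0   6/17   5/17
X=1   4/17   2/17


H(X) = 0.9367, H(Y) = 0.9774, H(X,Y) = 1.9040
I(X;Y) = H(X) + H(Y) - H(X,Y) = 0.0101 bits


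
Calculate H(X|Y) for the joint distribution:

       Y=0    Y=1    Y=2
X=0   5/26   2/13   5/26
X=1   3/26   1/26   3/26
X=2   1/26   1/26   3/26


H(X|Y) = Σ_y p(y) H(X|Y=y)
  p(Y=0) = 9/26, H(X|Y=0) = 1.3516
  p(Y=1) = 3/13, H(X|Y=1) = 1.2516
  p(Y=2) = 11/26, H(X|Y=2) = 1.5395
H(X|Y) = 0.3462×1.3516 + 0.2308×1.2516 + 0.4231×1.5395 = 1.4080 bits


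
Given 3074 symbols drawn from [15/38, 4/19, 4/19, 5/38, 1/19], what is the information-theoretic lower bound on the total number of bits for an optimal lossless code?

Entropy H = 2.0844 bits/symbol
Minimum bits = H × n = 2.0844 × 3074
= 6407.53 bits


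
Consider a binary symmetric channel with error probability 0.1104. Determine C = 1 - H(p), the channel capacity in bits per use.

For BSC with error probability p:
C = 1 - H(p) where H(p) is binary entropy
H(0.1104) = -0.1104 × log₂(0.1104) - 0.8896 × log₂(0.8896)
H(p) = 0.5011
C = 1 - 0.5011 = 0.4989 bits/use


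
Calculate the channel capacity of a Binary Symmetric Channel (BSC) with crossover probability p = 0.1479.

For BSC with error probability p:
C = 1 - H(p) where H(p) is binary entropy
H(0.1479) = -0.1479 × log₂(0.1479) - 0.8521 × log₂(0.8521)
H(p) = 0.6046
C = 1 - 0.6046 = 0.3954 bits/use


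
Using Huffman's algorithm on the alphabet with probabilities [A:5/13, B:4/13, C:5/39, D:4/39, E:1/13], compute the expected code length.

Huffman tree construction:
Combine smallest probabilities repeatedly
Resulting codes:
  A: 0 (length 1)
  B: 10 (length 2)
  C: 110 (length 3)
  D: 1111 (length 4)
  E: 1110 (length 4)
Average length = Σ p(s) × length(s) = 2.1026 bits


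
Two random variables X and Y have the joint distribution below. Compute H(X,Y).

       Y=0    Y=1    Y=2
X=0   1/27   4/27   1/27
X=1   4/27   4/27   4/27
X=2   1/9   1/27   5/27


H(X,Y) = -Σ p(x,y) log₂ p(x,y)
  p(0,0)=1/27: -0.0370 × log₂(0.0370) = 0.1761
  p(0,1)=4/27: -0.1481 × log₂(0.1481) = 0.4081
  p(0,2)=1/27: -0.0370 × log₂(0.0370) = 0.1761
  p(1,0)=4/27: -0.1481 × log₂(0.1481) = 0.4081
  p(1,1)=4/27: -0.1481 × log₂(0.1481) = 0.4081
  p(1,2)=4/27: -0.1481 × log₂(0.1481) = 0.4081
  p(2,0)=1/9: -0.1111 × log₂(0.1111) = 0.3522
  p(2,1)=1/27: -0.0370 × log₂(0.0370) = 0.1761
  p(2,2)=5/27: -0.1852 × log₂(0.1852) = 0.4505
H(X,Y) = 2.9636 bits


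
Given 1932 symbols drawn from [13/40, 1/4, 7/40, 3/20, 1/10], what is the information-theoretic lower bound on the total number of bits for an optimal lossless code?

Entropy H = 2.2098 bits/symbol
Minimum bits = H × n = 2.2098 × 1932
= 4269.28 bits


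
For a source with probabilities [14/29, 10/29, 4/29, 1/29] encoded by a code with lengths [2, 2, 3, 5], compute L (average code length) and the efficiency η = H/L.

Average length L = Σ p_i × l_i = 2.2414 bits
Entropy H = 1.5986 bits
Efficiency η = H/L × 100% = 71.32%


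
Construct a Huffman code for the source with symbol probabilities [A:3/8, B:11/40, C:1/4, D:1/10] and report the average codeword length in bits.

Huffman tree construction:
Combine smallest probabilities repeatedly
Resulting codes:
  A: 0 (length 1)
  B: 10 (length 2)
  C: 111 (length 3)
  D: 110 (length 3)
Average length = Σ p(s) × length(s) = 1.9750 bits


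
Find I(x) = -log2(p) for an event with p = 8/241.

Information content I(x) = -log₂(p(x))
I = -log₂(8/241) = -log₂(0.0332)
I = 4.9129 bits


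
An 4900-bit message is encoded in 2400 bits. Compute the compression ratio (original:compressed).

Compression ratio = Original / Compressed
= 4900 / 2400 = 2.04:1


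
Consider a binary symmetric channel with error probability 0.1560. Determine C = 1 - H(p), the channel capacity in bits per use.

For BSC with error probability p:
C = 1 - H(p) where H(p) is binary entropy
H(0.1560) = -0.1560 × log₂(0.1560) - 0.8440 × log₂(0.8440)
H(p) = 0.6247
C = 1 - 0.6247 = 0.3753 bits/use


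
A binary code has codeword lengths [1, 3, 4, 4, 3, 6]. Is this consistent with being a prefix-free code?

Kraft inequality: Σ 2^(-l_i) ≤ 1 for prefix-free code
Calculating: 2^(-1) + 2^(-3) + 2^(-4) + 2^(-4) + 2^(-3) + 2^(-6)
= 0.5 + 0.125 + 0.0625 + 0.0625 + 0.125 + 0.015625
= 0.8906
Since 0.8906 ≤ 1, prefix-free code exists


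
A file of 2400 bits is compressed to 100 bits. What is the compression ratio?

Compression ratio = Original / Compressed
= 2400 / 100 = 24.00:1


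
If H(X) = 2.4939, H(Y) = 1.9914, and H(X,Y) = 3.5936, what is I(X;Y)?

I(X;Y) = H(X) + H(Y) - H(X,Y)
I(X;Y) = 2.4939 + 1.9914 - 3.5936 = 0.8917 bits


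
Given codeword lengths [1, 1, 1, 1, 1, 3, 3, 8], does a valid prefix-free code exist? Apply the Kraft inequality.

Kraft inequality: Σ 2^(-l_i) ≤ 1 for prefix-free code
Calculating: 2^(-1) + 2^(-1) + 2^(-1) + 2^(-1) + 2^(-1) + 2^(-3) + 2^(-3) + 2^(-8)
= 0.5 + 0.5 + 0.5 + 0.5 + 0.5 + 0.125 + 0.125 + 0.00390625
= 2.7539
Since 2.7539 > 1, prefix-free code does not exist


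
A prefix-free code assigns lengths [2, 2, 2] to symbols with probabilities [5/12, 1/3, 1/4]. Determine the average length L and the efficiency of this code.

Average length L = Σ p_i × l_i = 2.0000 bits
Entropy H = 1.5546 bits
Efficiency η = H/L × 100% = 77.73%


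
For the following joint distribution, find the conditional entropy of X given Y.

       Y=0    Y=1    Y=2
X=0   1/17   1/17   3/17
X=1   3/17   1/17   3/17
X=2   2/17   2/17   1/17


H(X|Y) = Σ_y p(y) H(X|Y=y)
  p(Y=0) = 6/17, H(X|Y=0) = 1.4591
  p(Y=1) = 4/17, H(X|Y=1) = 1.5000
  p(Y=2) = 7/17, H(X|Y=2) = 1.4488
H(X|Y) = 0.3529×1.4591 + 0.2353×1.5000 + 0.4118×1.4488 = 1.4645 bits


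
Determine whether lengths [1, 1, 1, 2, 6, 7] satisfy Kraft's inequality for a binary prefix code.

Kraft inequality: Σ 2^(-l_i) ≤ 1 for prefix-free code
Calculating: 2^(-1) + 2^(-1) + 2^(-1) + 2^(-2) + 2^(-6) + 2^(-7)
= 0.5 + 0.5 + 0.5 + 0.25 + 0.015625 + 0.0078125
= 1.7734
Since 1.7734 > 1, prefix-free code does not exist


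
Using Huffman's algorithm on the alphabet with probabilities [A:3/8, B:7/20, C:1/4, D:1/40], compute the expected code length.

Huffman tree construction:
Combine smallest probabilities repeatedly
Resulting codes:
  A: 0 (length 1)
  B: 11 (length 2)
  C: 101 (length 3)
  D: 100 (length 3)
Average length = Σ p(s) × length(s) = 1.9000 bits


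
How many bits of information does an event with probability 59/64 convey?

Information content I(x) = -log₂(p(x))
I = -log₂(59/64) = -log₂(0.9219)
I = 0.1174 bits


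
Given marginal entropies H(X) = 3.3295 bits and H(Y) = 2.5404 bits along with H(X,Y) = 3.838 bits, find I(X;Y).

I(X;Y) = H(X) + H(Y) - H(X,Y)
I(X;Y) = 3.3295 + 2.5404 - 3.838 = 2.0319 bits


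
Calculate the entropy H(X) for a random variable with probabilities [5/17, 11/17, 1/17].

H(X) = -Σ p(x) log₂ p(x)
  -5/17 × log₂(5/17) = 0.5193
  -11/17 × log₂(11/17) = 0.4064
  -1/17 × log₂(1/17) = 0.2404
H(X) = 1.1661 bits


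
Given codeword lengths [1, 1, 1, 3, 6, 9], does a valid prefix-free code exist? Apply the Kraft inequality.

Kraft inequality: Σ 2^(-l_i) ≤ 1 for prefix-free code
Calculating: 2^(-1) + 2^(-1) + 2^(-1) + 2^(-3) + 2^(-6) + 2^(-9)
= 0.5 + 0.5 + 0.5 + 0.125 + 0.015625 + 0.001953125
= 1.6426
Since 1.6426 > 1, prefix-free code does not exist


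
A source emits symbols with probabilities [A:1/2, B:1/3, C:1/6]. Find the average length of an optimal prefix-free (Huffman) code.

Huffman tree construction:
Combine smallest probabilities repeatedly
Resulting codes:
  A: 0 (length 1)
  B: 11 (length 2)
  C: 10 (length 2)
Average length = Σ p(s) × length(s) = 1.5000 bits


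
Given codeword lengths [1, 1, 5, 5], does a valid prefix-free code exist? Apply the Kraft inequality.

Kraft inequality: Σ 2^(-l_i) ≤ 1 for prefix-free code
Calculating: 2^(-1) + 2^(-1) + 2^(-5) + 2^(-5)
= 0.5 + 0.5 + 0.03125 + 0.03125
= 1.0625
Since 1.0625 > 1, prefix-free code does not exist


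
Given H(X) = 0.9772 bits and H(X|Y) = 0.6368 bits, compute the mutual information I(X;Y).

I(X;Y) = H(X) - H(X|Y)
I(X;Y) = 0.9772 - 0.6368 = 0.3404 bits


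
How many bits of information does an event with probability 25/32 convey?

Information content I(x) = -log₂(p(x))
I = -log₂(25/32) = -log₂(0.7812)
I = 0.3561 bits


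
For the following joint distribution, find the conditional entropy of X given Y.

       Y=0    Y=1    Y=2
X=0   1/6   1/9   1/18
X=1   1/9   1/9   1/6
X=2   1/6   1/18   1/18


H(X|Y) = Σ_y p(y) H(X|Y=y)
  p(Y=0) = 4/9, H(X|Y=0) = 1.5613
  p(Y=1) = 5/18, H(X|Y=1) = 1.5219
  p(Y=2) = 5/18, H(X|Y=2) = 1.3710
H(X|Y) = 0.4444×1.5613 + 0.2778×1.5219 + 0.2778×1.3710 = 1.4975 bits


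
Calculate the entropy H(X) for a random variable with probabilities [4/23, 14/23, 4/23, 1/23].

H(X) = -Σ p(x) log₂ p(x)
  -4/23 × log₂(4/23) = 0.4389
  -14/23 × log₂(14/23) = 0.4360
  -4/23 × log₂(4/23) = 0.4389
  -1/23 × log₂(1/23) = 0.1967
H(X) = 1.5104 bits


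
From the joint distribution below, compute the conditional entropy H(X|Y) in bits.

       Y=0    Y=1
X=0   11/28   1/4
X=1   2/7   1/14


H(X|Y) = Σ_y p(y) H(X|Y=y)
  p(Y=0) = 19/28, H(X|Y=0) = 0.9819
  p(Y=1) = 9/28, H(X|Y=1) = 0.7642
H(X|Y) = 0.6786×0.9819 + 0.3214×0.7642 = 0.9120 bits


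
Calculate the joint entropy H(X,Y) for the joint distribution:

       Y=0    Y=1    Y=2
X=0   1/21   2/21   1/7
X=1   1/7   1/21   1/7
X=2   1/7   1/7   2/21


H(X,Y) = -Σ p(x,y) log₂ p(x,y)
  p(0,0)=1/21: -0.0476 × log₂(0.0476) = 0.2092
  p(0,1)=2/21: -0.0952 × log₂(0.0952) = 0.3231
  p(0,2)=1/7: -0.1429 × log₂(0.1429) = 0.4011
  p(1,0)=1/7: -0.1429 × log₂(0.1429) = 0.4011
  p(1,1)=1/21: -0.0476 × log₂(0.0476) = 0.2092
  p(1,2)=1/7: -0.1429 × log₂(0.1429) = 0.4011
  p(2,0)=1/7: -0.1429 × log₂(0.1429) = 0.4011
  p(2,1)=1/7: -0.1429 × log₂(0.1429) = 0.4011
  p(2,2)=2/21: -0.0952 × log₂(0.0952) = 0.3231
H(X,Y) = 3.0697 bits


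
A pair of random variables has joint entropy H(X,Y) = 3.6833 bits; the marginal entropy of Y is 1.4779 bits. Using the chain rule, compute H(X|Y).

Chain rule: H(X,Y) = H(X|Y) + H(Y)
H(X|Y) = H(X,Y) - H(Y) = 3.6833 - 1.4779 = 2.2054 bits


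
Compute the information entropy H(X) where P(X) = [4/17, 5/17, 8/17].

H(X) = -Σ p(x) log₂ p(x)
  -4/17 × log₂(4/17) = 0.4912
  -5/17 × log₂(5/17) = 0.5193
  -8/17 × log₂(8/17) = 0.5117
H(X) = 1.5222 bits


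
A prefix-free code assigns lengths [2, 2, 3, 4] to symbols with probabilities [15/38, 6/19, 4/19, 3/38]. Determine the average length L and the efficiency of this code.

Average length L = Σ p_i × l_i = 2.3684 bits
Entropy H = 1.8169 bits
Efficiency η = H/L × 100% = 76.71%


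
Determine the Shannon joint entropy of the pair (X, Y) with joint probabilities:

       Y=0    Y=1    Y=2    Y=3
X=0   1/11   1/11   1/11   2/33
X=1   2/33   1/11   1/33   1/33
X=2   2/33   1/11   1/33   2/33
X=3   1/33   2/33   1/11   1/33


H(X,Y) = -Σ p(x,y) log₂ p(x,y)
  p(0,0)=1/11: -0.0909 × log₂(0.0909) = 0.3145
  p(0,1)=1/11: -0.0909 × log₂(0.0909) = 0.3145
  p(0,2)=1/11: -0.0909 × log₂(0.0909) = 0.3145
  p(0,3)=2/33: -0.0606 × log₂(0.0606) = 0.2451
  p(1,0)=2/33: -0.0606 × log₂(0.0606) = 0.2451
  p(1,1)=1/11: -0.0909 × log₂(0.0909) = 0.3145
  p(1,2)=1/33: -0.0303 × log₂(0.0303) = 0.1529
  p(1,3)=1/33: -0.0303 × log₂(0.0303) = 0.1529
  p(2,0)=2/33: -0.0606 × log₂(0.0606) = 0.2451
  p(2,1)=1/11: -0.0909 × log₂(0.0909) = 0.3145
  p(2,2)=1/33: -0.0303 × log₂(0.0303) = 0.1529
  p(2,3)=2/33: -0.0606 × log₂(0.0606) = 0.2451
  p(3,0)=1/33: -0.0303 × log₂(0.0303) = 0.1529
  p(3,1)=2/33: -0.0606 × log₂(0.0606) = 0.2451
  p(3,2)=1/11: -0.0909 × log₂(0.0909) = 0.3145
  p(3,3)=1/33: -0.0303 × log₂(0.0303) = 0.1529
H(X,Y) = 3.8768 bits


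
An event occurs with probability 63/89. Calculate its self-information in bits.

Information content I(x) = -log₂(p(x))
I = -log₂(63/89) = -log₂(0.7079)
I = 0.4985 bits


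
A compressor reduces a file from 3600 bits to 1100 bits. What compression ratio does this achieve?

Compression ratio = Original / Compressed
= 3600 / 1100 = 3.27:1


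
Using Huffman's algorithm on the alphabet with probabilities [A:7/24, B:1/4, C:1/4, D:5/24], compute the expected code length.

Huffman tree construction:
Combine smallest probabilities repeatedly
Resulting codes:
  A: 11 (length 2)
  B: 01 (length 2)
  C: 10 (length 2)
  D: 00 (length 2)
Average length = Σ p(s) × length(s) = 2.0000 bits


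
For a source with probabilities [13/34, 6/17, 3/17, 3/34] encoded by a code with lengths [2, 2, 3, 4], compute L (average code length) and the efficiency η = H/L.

Average length L = Σ p_i × l_i = 2.3529 bits
Entropy H = 1.8113 bits
Efficiency η = H/L × 100% = 76.98%


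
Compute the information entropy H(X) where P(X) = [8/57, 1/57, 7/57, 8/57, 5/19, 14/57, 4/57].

H(X) = -Σ p(x) log₂ p(x)
  -8/57 × log₂(8/57) = 0.3976
  -1/57 × log₂(1/57) = 0.1023
  -7/57 × log₂(7/57) = 0.3716
  -8/57 × log₂(8/57) = 0.3976
  -5/19 × log₂(5/19) = 0.5068
  -14/57 × log₂(14/57) = 0.4975
  -4/57 × log₂(4/57) = 0.2690
H(X) = 2.5424 bits


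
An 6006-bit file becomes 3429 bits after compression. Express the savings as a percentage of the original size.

Space savings = (1 - Compressed/Original) × 100%
= (1 - 3429/6006) × 100%
= 42.91%


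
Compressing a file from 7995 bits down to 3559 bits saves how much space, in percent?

Space savings = (1 - Compressed/Original) × 100%
= (1 - 3559/7995) × 100%
= 55.48%


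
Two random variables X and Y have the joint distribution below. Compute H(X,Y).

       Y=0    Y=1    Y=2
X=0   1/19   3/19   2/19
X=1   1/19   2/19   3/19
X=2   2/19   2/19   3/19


H(X,Y) = -Σ p(x,y) log₂ p(x,y)
  p(0,0)=1/19: -0.0526 × log₂(0.0526) = 0.2236
  p(0,1)=3/19: -0.1579 × log₂(0.1579) = 0.4205
  p(0,2)=2/19: -0.1053 × log₂(0.1053) = 0.3419
  p(1,0)=1/19: -0.0526 × log₂(0.0526) = 0.2236
  p(1,1)=2/19: -0.1053 × log₂(0.1053) = 0.3419
  p(1,2)=3/19: -0.1579 × log₂(0.1579) = 0.4205
  p(2,0)=2/19: -0.1053 × log₂(0.1053) = 0.3419
  p(2,1)=2/19: -0.1053 × log₂(0.1053) = 0.3419
  p(2,2)=3/19: -0.1579 × log₂(0.1579) = 0.4205
H(X,Y) = 3.0761 bits


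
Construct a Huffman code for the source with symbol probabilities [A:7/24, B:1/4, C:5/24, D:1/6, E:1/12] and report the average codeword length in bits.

Huffman tree construction:
Combine smallest probabilities repeatedly
Resulting codes:
  A: 11 (length 2)
  B: 01 (length 2)
  C: 00 (length 2)
  D: 101 (length 3)
  E: 100 (length 3)
Average length = Σ p(s) × length(s) = 2.2500 bits


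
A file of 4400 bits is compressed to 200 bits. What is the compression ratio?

Compression ratio = Original / Compressed
= 4400 / 200 = 22.00:1


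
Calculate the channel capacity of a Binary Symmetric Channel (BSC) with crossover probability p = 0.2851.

For BSC with error probability p:
C = 1 - H(p) where H(p) is binary entropy
H(0.2851) = -0.2851 × log₂(0.2851) - 0.7149 × log₂(0.7149)
H(p) = 0.8623
C = 1 - 0.8623 = 0.1377 bits/use


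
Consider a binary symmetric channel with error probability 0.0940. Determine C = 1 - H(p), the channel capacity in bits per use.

For BSC with error probability p:
C = 1 - H(p) where H(p) is binary entropy
H(0.0940) = -0.0940 × log₂(0.0940) - 0.9060 × log₂(0.9060)
H(p) = 0.4497
C = 1 - 0.4497 = 0.5503 bits/use


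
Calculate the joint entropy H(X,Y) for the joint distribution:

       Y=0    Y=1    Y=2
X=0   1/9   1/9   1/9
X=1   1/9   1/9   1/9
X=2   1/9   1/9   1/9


H(X,Y) = -Σ p(x,y) log₂ p(x,y)
  p(0,0)=1/9: -0.1111 × log₂(0.1111) = 0.3522
  p(0,1)=1/9: -0.1111 × log₂(0.1111) = 0.3522
  p(0,2)=1/9: -0.1111 × log₂(0.1111) = 0.3522
  p(1,0)=1/9: -0.1111 × log₂(0.1111) = 0.3522
  p(1,1)=1/9: -0.1111 × log₂(0.1111) = 0.3522
  p(1,2)=1/9: -0.1111 × log₂(0.1111) = 0.3522
  p(2,0)=1/9: -0.1111 × log₂(0.1111) = 0.3522
  p(2,1)=1/9: -0.1111 × log₂(0.1111) = 0.3522
  p(2,2)=1/9: -0.1111 × log₂(0.1111) = 0.3522
H(X,Y) = 3.1699 bits


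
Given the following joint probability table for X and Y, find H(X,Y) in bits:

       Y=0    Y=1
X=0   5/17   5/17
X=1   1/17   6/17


H(X,Y) = -Σ p(x,y) log₂ p(x,y)
  p(0,0)=5/17: -0.2941 × log₂(0.2941) = 0.5193
  p(0,1)=5/17: -0.2941 × log₂(0.2941) = 0.5193
  p(1,0)=1/17: -0.0588 × log₂(0.0588) = 0.2404
  p(1,1)=6/17: -0.3529 × log₂(0.3529) = 0.5303
H(X,Y) = 1.8093 bits


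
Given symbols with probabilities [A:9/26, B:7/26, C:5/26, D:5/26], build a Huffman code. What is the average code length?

Huffman tree construction:
Combine smallest probabilities repeatedly
Resulting codes:
  A: 11 (length 2)
  B: 10 (length 2)
  C: 00 (length 2)
  D: 01 (length 2)
Average length = Σ p(s) × length(s) = 2.0000 bits


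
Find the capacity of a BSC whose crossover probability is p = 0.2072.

For BSC with error probability p:
C = 1 - H(p) where H(p) is binary entropy
H(0.2072) = -0.2072 × log₂(0.2072) - 0.7928 × log₂(0.7928)
H(p) = 0.7361
C = 1 - 0.7361 = 0.2639 bits/use


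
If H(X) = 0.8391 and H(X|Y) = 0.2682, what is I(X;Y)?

I(X;Y) = H(X) - H(X|Y)
I(X;Y) = 0.8391 - 0.2682 = 0.5709 bits


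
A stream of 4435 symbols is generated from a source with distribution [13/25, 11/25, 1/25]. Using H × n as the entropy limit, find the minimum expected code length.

Entropy H = 1.1975 bits/symbol
Minimum bits = H × n = 1.1975 × 4435
= 5310.81 bits


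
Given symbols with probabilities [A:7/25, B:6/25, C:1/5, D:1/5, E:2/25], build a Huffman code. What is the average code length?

Huffman tree construction:
Combine smallest probabilities repeatedly
Resulting codes:
  A: 10 (length 2)
  B: 01 (length 2)
  C: 111 (length 3)
  D: 00 (length 2)
  E: 110 (length 3)
Average length = Σ p(s) × length(s) = 2.2800 bits


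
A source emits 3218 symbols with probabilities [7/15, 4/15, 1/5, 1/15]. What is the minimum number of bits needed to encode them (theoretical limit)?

Entropy H = 1.7465 bits/symbol
Minimum bits = H × n = 1.7465 × 3218
= 5620.13 bits


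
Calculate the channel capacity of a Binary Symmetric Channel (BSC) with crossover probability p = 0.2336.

For BSC with error probability p:
C = 1 - H(p) where H(p) is binary entropy
H(0.2336) = -0.2336 × log₂(0.2336) - 0.7664 × log₂(0.7664)
H(p) = 0.7842
C = 1 - 0.7842 = 0.2158 bits/use


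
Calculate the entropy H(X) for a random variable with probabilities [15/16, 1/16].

H(X) = -Σ p(x) log₂ p(x)
  -15/16 × log₂(15/16) = 0.0873
  -1/16 × log₂(1/16) = 0.2500
H(X) = 0.3373 bits


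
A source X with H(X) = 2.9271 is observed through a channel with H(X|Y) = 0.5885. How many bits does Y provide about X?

I(X;Y) = H(X) - H(X|Y)
I(X;Y) = 2.9271 - 0.5885 = 2.3386 bits


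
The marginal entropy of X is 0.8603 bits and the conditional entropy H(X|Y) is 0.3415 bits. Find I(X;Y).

I(X;Y) = H(X) - H(X|Y)
I(X;Y) = 0.8603 - 0.3415 = 0.5188 bits


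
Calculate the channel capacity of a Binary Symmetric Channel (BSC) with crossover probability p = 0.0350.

For BSC with error probability p:
C = 1 - H(p) where H(p) is binary entropy
H(0.0350) = -0.0350 × log₂(0.0350) - 0.9650 × log₂(0.9650)
H(p) = 0.2189
C = 1 - 0.2189 = 0.7811 bits/use


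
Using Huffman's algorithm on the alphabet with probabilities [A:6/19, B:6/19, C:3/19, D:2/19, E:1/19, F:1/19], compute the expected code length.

Huffman tree construction:
Combine smallest probabilities repeatedly
Resulting codes:
  A: 10 (length 2)
  B: 11 (length 2)
  C: 00 (length 2)
  D: 010 (length 3)
  E: 0110 (length 4)
  F: 0111 (length 4)
Average length = Σ p(s) × length(s) = 2.3158 bits


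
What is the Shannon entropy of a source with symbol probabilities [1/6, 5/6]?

H(X) = -Σ p(x) log₂ p(x)
  -1/6 × log₂(1/6) = 0.4308
  -5/6 × log₂(5/6) = 0.2192
H(X) = 0.6500 bits


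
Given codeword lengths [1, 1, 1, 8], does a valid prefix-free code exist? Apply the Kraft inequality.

Kraft inequality: Σ 2^(-l_i) ≤ 1 for prefix-free code
Calculating: 2^(-1) + 2^(-1) + 2^(-1) + 2^(-8)
= 0.5 + 0.5 + 0.5 + 0.00390625
= 1.5039
Since 1.5039 > 1, prefix-free code does not exist
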